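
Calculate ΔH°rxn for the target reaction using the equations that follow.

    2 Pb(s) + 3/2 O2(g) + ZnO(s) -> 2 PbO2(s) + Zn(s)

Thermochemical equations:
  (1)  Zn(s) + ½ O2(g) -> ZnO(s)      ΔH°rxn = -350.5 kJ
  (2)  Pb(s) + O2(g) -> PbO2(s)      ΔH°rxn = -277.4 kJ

ΔH°rxn = -204.3 kJ

(1) reversed (ZnO(s) must end up as a reactant): +350.5 kJ
(2) × 2 (×2 to match 2 PbO2(s) in the target): (2)·(-277.4) = -554.8 kJ
Since enthalpy is a state function, ΔH°rxn = (+350.5) + (-554.8) = -204.3 kJ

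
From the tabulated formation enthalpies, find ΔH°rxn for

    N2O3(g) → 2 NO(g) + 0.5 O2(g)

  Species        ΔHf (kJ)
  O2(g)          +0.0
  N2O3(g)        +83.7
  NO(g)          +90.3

ΔH°rxn = 96.9 kJ

Products: 2·(+90.3) + 1/2·(+0.0) = +180.6
Reactants: 1·(+83.7) = +83.7
ΔH°rxn = (+180.6) − (+83.7) = 96.9 kJ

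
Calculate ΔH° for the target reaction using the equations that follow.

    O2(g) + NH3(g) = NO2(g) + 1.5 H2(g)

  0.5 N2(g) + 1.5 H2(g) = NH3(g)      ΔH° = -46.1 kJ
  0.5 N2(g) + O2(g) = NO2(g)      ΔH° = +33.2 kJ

ΔH° = 79.3 kJ

equation 1 reversed (NH3(g) must end up as a reactant): +46.1 kJ
equation 2 as written (NO2(g) already on the product side): +33.2 kJ
ΔH° = (-1)·(-46.1) + (1)·(+33.2) = 79.3 kJ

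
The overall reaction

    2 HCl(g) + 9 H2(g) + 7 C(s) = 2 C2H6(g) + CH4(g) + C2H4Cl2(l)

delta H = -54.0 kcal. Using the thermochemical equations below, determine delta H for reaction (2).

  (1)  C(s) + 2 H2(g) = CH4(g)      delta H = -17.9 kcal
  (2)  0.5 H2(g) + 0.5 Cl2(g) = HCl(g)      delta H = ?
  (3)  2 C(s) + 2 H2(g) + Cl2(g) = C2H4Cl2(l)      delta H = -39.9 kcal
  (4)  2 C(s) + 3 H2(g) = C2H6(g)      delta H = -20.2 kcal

delta H = -22.1 kcal

(1) as written: -17.9 kcal
(2) reversed and × 2: contributes −2·x
(3) as written: -39.9 kcal
(4) × 2: (2)·(-20.2) = -40.4 kcal
-54.0 = (-17.9) + (-39.9) + (-40.4) − 2·x
x = (-54.0 − (-98.2)) / (-2) = -22.1 kcal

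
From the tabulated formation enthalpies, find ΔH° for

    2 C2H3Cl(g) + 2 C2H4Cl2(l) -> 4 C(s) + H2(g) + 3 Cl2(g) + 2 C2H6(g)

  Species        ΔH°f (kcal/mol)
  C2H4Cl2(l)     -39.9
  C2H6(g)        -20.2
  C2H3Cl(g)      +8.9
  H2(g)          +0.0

ΔH° = 21.6 kcal/mol

Products: 4·(+0.0) + 1·(+0.0) + 3·(+0.0) + 2·(-20.2) = -40.4
Reactants: 2·(+8.9) + 2·(-39.9) = -62.0
ΔH° = (-40.4) − (-62.0) = 21.6 kcal/mol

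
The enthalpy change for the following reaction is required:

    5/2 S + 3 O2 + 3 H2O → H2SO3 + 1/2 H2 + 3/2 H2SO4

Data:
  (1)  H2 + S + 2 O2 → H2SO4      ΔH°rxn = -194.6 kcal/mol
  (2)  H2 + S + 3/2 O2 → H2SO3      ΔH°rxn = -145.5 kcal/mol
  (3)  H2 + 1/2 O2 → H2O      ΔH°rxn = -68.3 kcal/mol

(1) × 3/2: (3/2)·(-194.6) = -291.9 kcal/mol
(2) as written: -145.5 kcal/mol
(3) reversed and × 3: (-3)·(-68.3) = +204.9 kcal/mol
By Hess's law, ΔH°rxn = (3/2)·(-194.6) + (1)·(-145.5) + (-3)·(-68.3) = -232.5 kcal/mol

ΔH°rxn = -232.5 kcal/mol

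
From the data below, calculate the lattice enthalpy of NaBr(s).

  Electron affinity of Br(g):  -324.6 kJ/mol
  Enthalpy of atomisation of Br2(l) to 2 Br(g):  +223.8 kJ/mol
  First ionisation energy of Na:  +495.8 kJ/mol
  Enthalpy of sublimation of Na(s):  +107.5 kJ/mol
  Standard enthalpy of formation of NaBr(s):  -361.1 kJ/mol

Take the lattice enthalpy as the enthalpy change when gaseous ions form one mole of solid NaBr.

ΔHf° = 1·ΔHsub + 1·(ΣIE) + 1/2·D(Br2) + 1·EA + U
-361.1 = 1·(+107.5) + 1·(+495.8) + 1/2·(+223.8) + 1·(-324.6) + U
U = -361.1 − (+390.6) = -751.7 kJ/mol

U = -751.7 kJ/mol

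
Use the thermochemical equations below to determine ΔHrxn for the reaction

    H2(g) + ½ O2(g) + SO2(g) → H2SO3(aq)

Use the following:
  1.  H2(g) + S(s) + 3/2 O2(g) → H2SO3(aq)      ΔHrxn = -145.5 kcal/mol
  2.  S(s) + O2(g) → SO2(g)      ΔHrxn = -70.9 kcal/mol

ΔHrxn = -74.6 kcal/mol

eq. 1 as written (H2SO3(aq) already on the product side): -145.5 kcal/mol
eq. 2 reversed (SO2(g) must end up as a reactant): +70.9 kcal/mol
Summing the manipulated equations, ΔHrxn = (1)·(-145.5) + (-1)·(-70.9) = -74.6 kcal/mol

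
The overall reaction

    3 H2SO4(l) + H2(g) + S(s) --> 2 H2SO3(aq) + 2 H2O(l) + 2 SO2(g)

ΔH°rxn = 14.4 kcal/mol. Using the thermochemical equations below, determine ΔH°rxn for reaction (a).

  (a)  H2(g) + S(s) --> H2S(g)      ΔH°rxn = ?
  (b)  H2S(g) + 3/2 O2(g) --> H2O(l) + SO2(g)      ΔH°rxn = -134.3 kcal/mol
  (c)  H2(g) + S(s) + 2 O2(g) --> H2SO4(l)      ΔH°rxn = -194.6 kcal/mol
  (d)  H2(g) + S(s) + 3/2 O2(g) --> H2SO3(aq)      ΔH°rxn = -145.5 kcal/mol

ΔH°rxn = -4.9 kcal/mol

(a) × 2: contributes 2·x
(b) × 2: (2)·(-134.3) = -268.6 kcal/mol
(c) reversed and × 3: (-3)·(-194.6) = +583.8 kcal/mol
(d) × 2: (2)·(-145.5) = -291.0 kcal/mol
+14.4 = (-268.6) + (+583.8) + (-291.0) + 2·x
x = (+14.4 − (+24.2)) / (2) = -4.9 kcal/mol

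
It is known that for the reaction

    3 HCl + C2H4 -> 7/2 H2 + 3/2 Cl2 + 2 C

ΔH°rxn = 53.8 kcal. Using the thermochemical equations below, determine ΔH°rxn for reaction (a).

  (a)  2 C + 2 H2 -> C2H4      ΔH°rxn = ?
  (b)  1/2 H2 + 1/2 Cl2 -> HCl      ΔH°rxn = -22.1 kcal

ΔH°rxn = 12.5 kcal

(a) reversed: contributes −x
(b) reversed and × 3: (-3)·(-22.1) = +66.3 kcal
+53.8 = (+66.3) − x
x = (+53.8 − (+66.3)) / (-1) = 12.5 kcal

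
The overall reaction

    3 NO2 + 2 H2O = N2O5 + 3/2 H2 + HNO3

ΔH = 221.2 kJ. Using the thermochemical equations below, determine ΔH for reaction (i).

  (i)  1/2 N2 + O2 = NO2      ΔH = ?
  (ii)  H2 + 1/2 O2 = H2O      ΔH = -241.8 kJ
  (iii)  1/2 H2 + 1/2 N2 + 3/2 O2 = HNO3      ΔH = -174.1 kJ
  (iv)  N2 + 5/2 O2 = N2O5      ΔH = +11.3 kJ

ΔH = 33.2 kJ

(i) reversed and × 3 (reverse to put NO2 on the reactant side; scale by 3 for the 3 NO2): contributes −3·x
(ii) reversed and × 2 (reverse to put H2O on the reactant side; ×2 to match 2 H2O in the target): (-2)·(-241.8) = +483.6 kJ
(iii) as written (HNO3 already on the product side): -174.1 kJ
(iv) as written (N2O5 already on the product side): +11.3 kJ
+221.2 = (+483.6) + (-174.1) + (+11.3) − 3·x
x = (+221.2 − (+320.8)) / (-3) = 33.2 kJ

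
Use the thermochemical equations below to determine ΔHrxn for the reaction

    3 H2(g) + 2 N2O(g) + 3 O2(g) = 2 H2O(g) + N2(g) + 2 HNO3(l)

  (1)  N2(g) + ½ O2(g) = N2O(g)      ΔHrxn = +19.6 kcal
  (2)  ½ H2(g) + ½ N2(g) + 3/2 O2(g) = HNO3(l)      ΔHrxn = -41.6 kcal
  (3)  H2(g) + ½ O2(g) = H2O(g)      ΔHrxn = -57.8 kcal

(1) reversed and × 2 (N2O(g) must end up as a reactant; ×2 to match 2 N2O(g) in the target): (-2)·(+19.6) = -39.2 kcal
(2) × 2 (scale by 2 for the 2 HNO3(l)): (2)·(-41.6) = -83.2 kcal
(3) × 2 (scale by 2 for the 2 H2O(g)): (2)·(-57.8) = -115.6 kcal
Combining the equations, ΔHrxn = (-2)·(+19.6) + (2)·(-41.6) + (2)·(-57.8) = -238.0 kcal

ΔHrxn = -238.0 kcal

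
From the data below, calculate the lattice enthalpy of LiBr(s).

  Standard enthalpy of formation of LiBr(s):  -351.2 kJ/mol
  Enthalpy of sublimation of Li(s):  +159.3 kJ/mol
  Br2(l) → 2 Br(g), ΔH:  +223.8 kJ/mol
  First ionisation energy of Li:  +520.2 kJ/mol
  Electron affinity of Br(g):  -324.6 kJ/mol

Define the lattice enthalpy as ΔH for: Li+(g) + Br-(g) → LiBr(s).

U = -818.0 kJ/mol

ΔHf° = 1·ΔHsub + 1·(ΣIE) + 1/2·D(Br2) + 1·EA + U
-351.2 = 1·(+159.3) + 1·(+520.2) + 1/2·(+223.8) + 1·(-324.6) + U
U = -351.2 − (+466.8) = -818.0 kJ/mol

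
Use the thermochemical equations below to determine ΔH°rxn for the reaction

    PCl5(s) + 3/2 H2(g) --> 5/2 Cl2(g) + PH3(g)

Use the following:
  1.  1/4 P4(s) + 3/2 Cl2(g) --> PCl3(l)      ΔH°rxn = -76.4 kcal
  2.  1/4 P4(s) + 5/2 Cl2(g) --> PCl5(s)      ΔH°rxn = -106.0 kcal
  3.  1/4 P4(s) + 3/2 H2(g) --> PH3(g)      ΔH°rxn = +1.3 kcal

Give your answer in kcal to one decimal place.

ΔH°rxn = 107.3 kcal

eq. 1: not needed.
eq. 2 reversed: +106.0 kcal
eq. 3 as written: +1.3 kcal
Combining the equations, ΔH°rxn = (-1)·(-106.0) + (1)·(+1.3) = 107.3 kcal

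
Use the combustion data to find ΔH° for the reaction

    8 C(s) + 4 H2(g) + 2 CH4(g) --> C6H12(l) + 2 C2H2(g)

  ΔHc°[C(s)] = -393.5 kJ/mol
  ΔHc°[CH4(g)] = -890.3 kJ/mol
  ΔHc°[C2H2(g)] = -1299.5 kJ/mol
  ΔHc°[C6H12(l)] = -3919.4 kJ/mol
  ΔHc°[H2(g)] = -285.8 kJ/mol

With combustion enthalpies, reactants minus products:
= [8·(-393.5) + 4·(-285.8) + 2·(-890.3)] − [1·(-3919.4) + 2·(-1299.5)]
= 446.6 kJ/mol

ΔH° = 446.6 kJ/mol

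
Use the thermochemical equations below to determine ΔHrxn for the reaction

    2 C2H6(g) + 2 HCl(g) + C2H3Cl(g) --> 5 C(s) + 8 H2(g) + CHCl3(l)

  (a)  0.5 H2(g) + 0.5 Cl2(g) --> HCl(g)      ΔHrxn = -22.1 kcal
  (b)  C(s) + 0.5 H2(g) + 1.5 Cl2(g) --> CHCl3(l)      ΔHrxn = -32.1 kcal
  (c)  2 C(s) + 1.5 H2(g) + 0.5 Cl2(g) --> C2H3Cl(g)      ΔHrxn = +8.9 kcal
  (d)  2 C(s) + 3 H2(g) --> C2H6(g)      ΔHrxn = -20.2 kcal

ΔHrxn = 43.6 kcal

(a) reversed and × 2: (-2)·(-22.1) = +44.2 kcal
(b) as written: -32.1 kcal
(c) reversed: -8.9 kcal
(d) reversed and × 2: (-2)·(-20.2) = +40.4 kcal
ΔHrxn = (+44.2) + (-32.1) + (-8.9) + (+40.4) = 43.6 kcal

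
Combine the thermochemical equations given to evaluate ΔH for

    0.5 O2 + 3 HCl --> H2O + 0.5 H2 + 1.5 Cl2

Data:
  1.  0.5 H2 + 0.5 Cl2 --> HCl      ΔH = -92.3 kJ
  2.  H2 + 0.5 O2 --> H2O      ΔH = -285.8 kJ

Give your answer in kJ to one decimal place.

eq. 1 reversed and × 3 (reverse to put HCl on the reactant side; ×3 to match 3 HCl in the target): (-3)·(-92.3) = +276.9 kJ
eq. 2 as written (H2O already on the product side): -285.8 kJ
ΔH = (+276.9) + (-285.8) = -8.9 kJ

ΔH = -8.9 kJ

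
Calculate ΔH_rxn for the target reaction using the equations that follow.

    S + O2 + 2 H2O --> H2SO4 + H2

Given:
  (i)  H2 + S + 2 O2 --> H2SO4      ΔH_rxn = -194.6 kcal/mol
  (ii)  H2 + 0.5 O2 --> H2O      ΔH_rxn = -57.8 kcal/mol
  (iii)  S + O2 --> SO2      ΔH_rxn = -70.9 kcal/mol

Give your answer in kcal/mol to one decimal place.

ΔH_rxn = -79.0 kcal/mol

(i) as written (H2SO4 already on the product side): -194.6 kcal/mol
(ii) reversed and × 2 (reverse to put H2O on the reactant side; ×2 to match 2 H2O in the target): (-2)·(-57.8) = +115.6 kcal/mol
(iii): not needed (SO2 appears nowhere else).
ΔH_rxn = (1)·(-194.6) + (-2)·(-57.8) = -79.0 kcal/mol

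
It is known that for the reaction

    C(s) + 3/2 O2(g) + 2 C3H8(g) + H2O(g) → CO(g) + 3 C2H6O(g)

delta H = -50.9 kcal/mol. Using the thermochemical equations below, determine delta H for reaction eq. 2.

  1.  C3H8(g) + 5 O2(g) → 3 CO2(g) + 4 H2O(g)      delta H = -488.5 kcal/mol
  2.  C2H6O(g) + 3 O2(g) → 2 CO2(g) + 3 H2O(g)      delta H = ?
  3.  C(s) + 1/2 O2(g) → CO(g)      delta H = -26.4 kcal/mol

delta H = -317.5 kcal/mol

eq. 1 × 2 (×2 to match 2 C3H8(g) in the target): (2)·(-488.5) = -977.0 kcal/mol
eq. 2 reversed and × 3 (C2H6O(g) must end up as a product; scale by 3 for the 3 C2H6O(g)): contributes −3·x
eq. 3 as written (CO(g) already on the product side): -26.4 kcal/mol
-50.9 = (-977.0) + (-26.4) − 3·x
x = (-50.9 − (-1003.4)) / (-3) = -317.5 kcal/mol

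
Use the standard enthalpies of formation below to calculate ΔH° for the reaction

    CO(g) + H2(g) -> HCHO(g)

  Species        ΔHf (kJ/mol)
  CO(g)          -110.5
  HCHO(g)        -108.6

ΔH° = 1.9 kJ/mol

Products: 1·(-108.6) = -108.6
Reactants: 1·(-110.5) + 1·(+0.0) = -110.5
ΔH° = (-108.6) − (-110.5) = 1.9 kJ/mol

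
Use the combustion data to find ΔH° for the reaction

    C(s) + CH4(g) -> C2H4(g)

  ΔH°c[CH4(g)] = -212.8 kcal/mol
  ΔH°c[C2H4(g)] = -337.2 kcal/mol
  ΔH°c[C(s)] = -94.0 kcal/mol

ΔH° = 30.4 kcal/mol

With combustion enthalpies, reactants minus products:
= [1·(-94.0) + 1·(-212.8)] − [1·(-337.2)]
= 30.4 kcal/mol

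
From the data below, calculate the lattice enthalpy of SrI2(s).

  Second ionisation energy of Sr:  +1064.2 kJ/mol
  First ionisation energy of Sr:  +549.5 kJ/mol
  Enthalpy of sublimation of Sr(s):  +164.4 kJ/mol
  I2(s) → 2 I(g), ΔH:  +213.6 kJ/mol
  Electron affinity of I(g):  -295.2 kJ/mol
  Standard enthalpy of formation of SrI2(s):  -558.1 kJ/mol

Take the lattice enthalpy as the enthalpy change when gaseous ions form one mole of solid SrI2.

U = -1959.4 kJ/mol

ΔHf° = 1·ΔHsub + 1·(ΣIE) + 1·D(I2) + 2·EA + U
-558.1 = 1·(+164.4) + 1·(+1613.7) + 1·(+213.6) + 2·(-295.2) + U
U = -558.1 − (+1401.3) = -1959.4 kJ/mol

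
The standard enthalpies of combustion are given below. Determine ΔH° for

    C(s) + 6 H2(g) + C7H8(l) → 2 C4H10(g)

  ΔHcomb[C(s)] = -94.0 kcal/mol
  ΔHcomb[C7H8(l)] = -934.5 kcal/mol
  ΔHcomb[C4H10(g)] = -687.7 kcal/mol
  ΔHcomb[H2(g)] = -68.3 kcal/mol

ΔH° = -62.9 kcal/mol

Using ΔH = Σ nΔHc°(reactants) − Σ nΔHc°(products):
= [1·(-94.0) + 6·(-68.3) + 1·(-934.5)] − [2·(-687.7)]
= -62.9 kcal/mol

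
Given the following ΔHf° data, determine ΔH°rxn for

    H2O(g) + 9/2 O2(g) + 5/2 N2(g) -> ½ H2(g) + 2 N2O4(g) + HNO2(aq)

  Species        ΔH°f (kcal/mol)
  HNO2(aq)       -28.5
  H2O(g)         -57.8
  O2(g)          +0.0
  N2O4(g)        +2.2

ΔH°rxn = 33.7 kcal/mol

ΔH°rxn = Σ nΔHf°(products) − Σ nΔHf°(reactants).
Products: 1/2·(+0.0) + 2·(+2.2) + 1·(-28.5) = -24.1
Reactants: 1·(-57.8) + 9/2·(+0.0) + 5/2·(+0.0) = -57.8
ΔH°rxn = (-24.1) − (-57.8) = 33.7 kcal/mol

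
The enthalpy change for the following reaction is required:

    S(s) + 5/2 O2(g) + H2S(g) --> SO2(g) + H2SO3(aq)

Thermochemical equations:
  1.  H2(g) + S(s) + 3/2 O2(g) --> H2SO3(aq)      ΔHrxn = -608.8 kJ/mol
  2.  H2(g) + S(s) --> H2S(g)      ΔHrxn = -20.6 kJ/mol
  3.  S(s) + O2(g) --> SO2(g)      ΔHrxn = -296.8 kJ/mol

ΔHrxn = -885.0 kJ/mol

eq. 1 as written: -608.8 kJ/mol
eq. 2 reversed: +20.6 kJ/mol
eq. 3 as written: -296.8 kJ/mol
Since enthalpy is a state function, ΔHrxn = (1)·(-608.8) + (-1)·(-20.6) + (1)·(-296.8) = -885.0 kJ/mol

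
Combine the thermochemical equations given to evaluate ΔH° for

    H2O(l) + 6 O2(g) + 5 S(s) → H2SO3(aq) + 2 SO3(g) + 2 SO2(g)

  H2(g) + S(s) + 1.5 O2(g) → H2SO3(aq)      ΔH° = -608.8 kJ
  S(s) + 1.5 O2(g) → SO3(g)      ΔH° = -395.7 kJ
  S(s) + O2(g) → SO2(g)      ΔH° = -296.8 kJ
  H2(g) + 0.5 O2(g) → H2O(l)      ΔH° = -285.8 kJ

ΔH° = -1708.0 kJ

equation 1 as written: -608.8 kJ
equation 2 × 2: (2)·(-395.7) = -791.4 kJ
equation 3 × 2: (2)·(-296.8) = -593.6 kJ
equation 4 reversed: +285.8 kJ
By Hess's law, ΔH° = (1)·(-608.8) + (2)·(-395.7) + (2)·(-296.8) + (-1)·(-285.8) = -1708.0 kJ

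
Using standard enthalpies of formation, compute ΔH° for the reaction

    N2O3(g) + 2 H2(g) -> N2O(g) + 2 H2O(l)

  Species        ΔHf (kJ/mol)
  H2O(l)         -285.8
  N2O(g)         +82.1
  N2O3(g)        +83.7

Products: 1·(+82.1) + 2·(-285.8) = -489.5
Reactants: 1·(+83.7) + 2·(+0.0) = +83.7
ΔH° = (-489.5) − (+83.7) = -573.2 kJ/mol

ΔH° = -573.2 kJ/mol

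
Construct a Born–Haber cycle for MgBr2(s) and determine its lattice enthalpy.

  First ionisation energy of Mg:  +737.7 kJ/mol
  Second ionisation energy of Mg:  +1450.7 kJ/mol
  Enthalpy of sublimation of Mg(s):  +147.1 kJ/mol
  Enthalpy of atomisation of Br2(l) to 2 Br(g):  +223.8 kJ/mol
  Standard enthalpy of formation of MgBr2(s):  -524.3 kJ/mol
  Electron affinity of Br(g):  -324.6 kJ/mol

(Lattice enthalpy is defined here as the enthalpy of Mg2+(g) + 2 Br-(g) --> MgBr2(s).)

U = -2434.4 kJ/mol

ΔHf° = 1·ΔHsub + 1·(ΣIE) + 1·D(Br2) + 2·EA + U
-524.3 = 1·(+147.1) + 1·(+2188.4) + 1·(+223.8) + 2·(-324.6) + U
U = -524.3 − (+1910.1) = -2434.4 kJ/mol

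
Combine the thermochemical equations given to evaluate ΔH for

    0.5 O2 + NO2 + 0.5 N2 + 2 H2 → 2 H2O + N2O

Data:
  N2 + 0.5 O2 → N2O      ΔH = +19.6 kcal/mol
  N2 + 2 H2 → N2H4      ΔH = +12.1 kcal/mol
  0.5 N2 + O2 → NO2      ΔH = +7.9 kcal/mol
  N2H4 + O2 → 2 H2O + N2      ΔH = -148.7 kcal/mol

equation 1 as written: +19.6 kcal/mol
equation 2 as written: +12.1 kcal/mol
equation 3 reversed: -7.9 kcal/mol
equation 4 as written: -148.7 kcal/mol
Combining the equations, ΔH = (+19.6) + (+12.1) + (-7.9) + (-148.7) = -124.9 kcal/mol

ΔH = -124.9 kcal/mol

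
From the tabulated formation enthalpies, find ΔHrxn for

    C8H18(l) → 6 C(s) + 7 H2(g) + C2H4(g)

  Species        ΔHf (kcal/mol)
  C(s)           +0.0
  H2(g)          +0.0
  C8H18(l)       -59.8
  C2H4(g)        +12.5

ΔH°rxn = Σ nΔHf°(products) − Σ nΔHf°(reactants).
Products: 6·(+0.0) + 7·(+0.0) + 1·(+12.5) = +12.5
Reactants: 1·(-59.8) = -59.8
ΔHrxn = (+12.5) − (-59.8) = 72.3 kcal/mol

ΔHrxn = 72.3 kcal/mol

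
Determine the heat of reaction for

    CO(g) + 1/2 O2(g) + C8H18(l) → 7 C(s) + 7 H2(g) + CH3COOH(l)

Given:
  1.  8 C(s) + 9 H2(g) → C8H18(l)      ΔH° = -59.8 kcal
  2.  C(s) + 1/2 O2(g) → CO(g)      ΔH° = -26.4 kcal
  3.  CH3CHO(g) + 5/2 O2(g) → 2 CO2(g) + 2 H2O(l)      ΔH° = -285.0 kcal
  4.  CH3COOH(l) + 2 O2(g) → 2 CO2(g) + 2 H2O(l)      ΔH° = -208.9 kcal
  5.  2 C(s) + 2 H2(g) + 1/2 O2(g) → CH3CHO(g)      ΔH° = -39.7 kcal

ΔH° = -29.6 kcal

eq. 1 reversed (reverse to put C8H18(l) on the reactant side): +59.8 kcal
eq. 2 reversed (CO(g) must end up as a reactant): +26.4 kcal
eq. 3 as written: -285.0 kcal
eq. 4 reversed (CH3COOH(l) must end up as a product): +208.9 kcal
eq. 5 as written: -39.7 kcal
ΔH° = (-1)·(-59.8) + (-1)·(-26.4) + (1)·(-285.0) + (-1)·(-208.9) + (1)·(-39.7) = -29.6 kcal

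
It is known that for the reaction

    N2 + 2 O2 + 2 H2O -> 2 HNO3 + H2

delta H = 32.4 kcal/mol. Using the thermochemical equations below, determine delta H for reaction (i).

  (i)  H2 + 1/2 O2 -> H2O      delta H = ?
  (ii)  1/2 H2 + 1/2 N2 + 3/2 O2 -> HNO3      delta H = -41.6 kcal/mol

delta H = -57.8 kcal/mol

(i) reversed and × 2: contributes −2·x
(ii) × 2: (2)·(-41.6) = -83.2 kcal/mol
+32.4 = (-83.2) − 2·x
x = (+32.4 − (-83.2)) / (-2) = -57.8 kcal/mol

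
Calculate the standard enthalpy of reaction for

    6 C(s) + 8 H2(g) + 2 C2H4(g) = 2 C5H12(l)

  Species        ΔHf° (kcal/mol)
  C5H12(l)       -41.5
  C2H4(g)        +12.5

ΔH° = -108.0 kcal/mol

Products: 2·(-41.5) = -83.0
Reactants: 6·(+0.0) + 8·(+0.0) + 2·(+12.5) = +25.0
ΔH° = (-83.0) − (+25.0) = -108.0 kcal/mol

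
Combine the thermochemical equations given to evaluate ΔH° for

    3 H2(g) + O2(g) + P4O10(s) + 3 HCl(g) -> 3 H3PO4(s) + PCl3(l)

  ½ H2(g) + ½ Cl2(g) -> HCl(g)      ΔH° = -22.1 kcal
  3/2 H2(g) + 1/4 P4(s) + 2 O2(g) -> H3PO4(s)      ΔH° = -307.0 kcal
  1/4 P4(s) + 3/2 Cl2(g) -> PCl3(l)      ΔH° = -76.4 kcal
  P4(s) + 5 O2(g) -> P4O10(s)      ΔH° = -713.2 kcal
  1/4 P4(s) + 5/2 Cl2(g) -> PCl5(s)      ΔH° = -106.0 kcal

equation 1 reversed and × 3: (-3)·(-22.1) = +66.3 kcal
equation 2 × 3: (3)·(-307.0) = -921.0 kcal
equation 3 as written: -76.4 kcal
equation 4 reversed: +713.2 kcal
equation 5: not needed.
ΔH° = (+66.3) + (-921.0) + (-76.4) + (+713.2) = -217.9 kcal

ΔH° = -217.9 kcal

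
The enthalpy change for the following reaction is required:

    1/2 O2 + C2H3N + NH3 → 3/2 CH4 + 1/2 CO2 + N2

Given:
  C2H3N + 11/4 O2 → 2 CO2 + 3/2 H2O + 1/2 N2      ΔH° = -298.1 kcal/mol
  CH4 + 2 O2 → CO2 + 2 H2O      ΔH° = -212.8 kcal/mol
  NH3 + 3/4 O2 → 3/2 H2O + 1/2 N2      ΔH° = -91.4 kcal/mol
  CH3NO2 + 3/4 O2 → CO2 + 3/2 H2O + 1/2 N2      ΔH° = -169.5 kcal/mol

ΔH° = -70.3 kcal/mol

equation 1 as written: -298.1 kcal/mol
equation 2 reversed and × 3/2: (-3/2)·(-212.8) = +319.2 kcal/mol
equation 3 as written: -91.4 kcal/mol
equation 4: not needed.
ΔH° = (-298.1) + (+319.2) + (-91.4) = -70.3 kcal/mol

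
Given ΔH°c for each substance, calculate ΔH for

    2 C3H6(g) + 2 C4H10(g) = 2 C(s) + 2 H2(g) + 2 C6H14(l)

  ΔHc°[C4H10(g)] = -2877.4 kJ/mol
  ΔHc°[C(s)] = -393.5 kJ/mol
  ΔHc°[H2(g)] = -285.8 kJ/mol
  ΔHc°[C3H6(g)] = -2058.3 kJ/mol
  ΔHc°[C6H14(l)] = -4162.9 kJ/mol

ΔH = -187.0 kJ/mol

Using ΔH = Σ nΔHc°(reactants) − Σ nΔHc°(products):
= [2·(-2058.3) + 2·(-2877.4)] − [2·(-393.5) + 2·(-285.8) + 2·(-4162.9)]
= -187.0 kJ/mol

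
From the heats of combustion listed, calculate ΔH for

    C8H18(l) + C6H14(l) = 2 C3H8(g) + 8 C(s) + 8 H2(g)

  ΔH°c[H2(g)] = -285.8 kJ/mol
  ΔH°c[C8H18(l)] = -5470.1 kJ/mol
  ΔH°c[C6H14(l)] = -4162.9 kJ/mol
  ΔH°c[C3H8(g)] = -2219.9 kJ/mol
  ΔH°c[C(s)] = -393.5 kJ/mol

ΔH = 241.2 kJ/mol

With combustion enthalpies, reactants minus products:
= [1·(-5470.1) + 1·(-4162.9)] − [2·(-2219.9) + 8·(-393.5) + 8·(-285.8)]
= 241.2 kJ/mol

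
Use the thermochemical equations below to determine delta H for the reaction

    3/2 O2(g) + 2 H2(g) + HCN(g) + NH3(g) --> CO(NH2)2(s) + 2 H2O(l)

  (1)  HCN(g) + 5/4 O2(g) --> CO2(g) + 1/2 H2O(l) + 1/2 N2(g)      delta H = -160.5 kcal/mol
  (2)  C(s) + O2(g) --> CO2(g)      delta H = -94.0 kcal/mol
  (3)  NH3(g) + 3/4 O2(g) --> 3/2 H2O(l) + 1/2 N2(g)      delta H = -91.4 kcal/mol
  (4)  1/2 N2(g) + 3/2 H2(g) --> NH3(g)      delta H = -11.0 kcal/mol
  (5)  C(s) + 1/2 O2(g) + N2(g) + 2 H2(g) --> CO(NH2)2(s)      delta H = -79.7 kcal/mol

delta H = -237.6 kcal/mol

(1) as written: -160.5 kcal/mol
(2) reversed: +94.0 kcal/mol
(3) as written: -91.4 kcal/mol
(4): not needed.
(5) as written: -79.7 kcal/mol
Since enthalpy is a state function, delta H = (-160.5) + (+94.0) + (-91.4) + (-79.7) = -237.6 kcal/mol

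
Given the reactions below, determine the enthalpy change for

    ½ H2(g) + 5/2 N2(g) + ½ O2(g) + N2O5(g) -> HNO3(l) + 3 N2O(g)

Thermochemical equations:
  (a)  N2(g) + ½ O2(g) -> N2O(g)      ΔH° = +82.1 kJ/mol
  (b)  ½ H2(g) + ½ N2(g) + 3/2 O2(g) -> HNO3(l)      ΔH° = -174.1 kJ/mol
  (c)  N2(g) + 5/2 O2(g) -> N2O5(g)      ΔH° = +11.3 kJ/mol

ΔH° = 60.9 kJ/mol

(a) × 3: (3)·(+82.1) = +246.3 kJ/mol
(b) as written: -174.1 kJ/mol
(c) reversed: -11.3 kJ/mol
Since enthalpy is a state function, ΔH° = (+246.3) + (-174.1) + (-11.3) = 60.9 kJ/mol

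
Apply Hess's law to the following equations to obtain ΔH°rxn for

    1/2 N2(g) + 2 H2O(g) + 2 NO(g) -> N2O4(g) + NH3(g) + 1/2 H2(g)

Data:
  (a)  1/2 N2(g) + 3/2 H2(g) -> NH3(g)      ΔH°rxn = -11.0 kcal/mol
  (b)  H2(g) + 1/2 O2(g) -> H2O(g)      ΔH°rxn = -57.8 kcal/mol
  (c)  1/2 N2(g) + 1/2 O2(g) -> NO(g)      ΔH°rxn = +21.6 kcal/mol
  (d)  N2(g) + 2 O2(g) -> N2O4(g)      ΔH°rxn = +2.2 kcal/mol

ΔH°rxn = 63.6 kcal/mol

(a) as written (NH3(g) already on the product side): -11.0 kcal/mol
(b) reversed and × 2 (reverse to put H2O(g) on the reactant side; scale by 2 for the 2 H2O(g)): (-2)·(-57.8) = +115.6 kcal/mol
(c) reversed and × 2 (reverse to put NO(g) on the reactant side; ×2 to match 2 NO(g) in the target): (-2)·(+21.6) = -43.2 kcal/mol
(d) as written (N2O4(g) already on the product side): +2.2 kcal/mol
Combining the equations, ΔH°rxn = (1)·(-11.0) + (-2)·(-57.8) + (-2)·(+21.6) + (1)·(+2.2) = 63.6 kcal/mol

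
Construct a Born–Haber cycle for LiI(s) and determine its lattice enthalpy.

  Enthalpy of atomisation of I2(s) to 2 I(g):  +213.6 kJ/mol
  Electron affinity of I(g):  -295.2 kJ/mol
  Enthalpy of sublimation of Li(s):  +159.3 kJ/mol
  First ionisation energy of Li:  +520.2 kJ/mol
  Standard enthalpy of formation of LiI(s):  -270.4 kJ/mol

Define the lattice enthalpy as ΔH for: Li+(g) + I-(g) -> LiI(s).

ΔHf° = 1·ΔHsub + 1·(ΣIE) + 1/2·D(I2) + 1·EA + U
-270.4 = 1·(+159.3) + 1·(+520.2) + 1/2·(+213.6) + 1·(-295.2) + U
U = -270.4 − (+491.1) = -761.5 kJ/mol

U = -761.5 kJ/mol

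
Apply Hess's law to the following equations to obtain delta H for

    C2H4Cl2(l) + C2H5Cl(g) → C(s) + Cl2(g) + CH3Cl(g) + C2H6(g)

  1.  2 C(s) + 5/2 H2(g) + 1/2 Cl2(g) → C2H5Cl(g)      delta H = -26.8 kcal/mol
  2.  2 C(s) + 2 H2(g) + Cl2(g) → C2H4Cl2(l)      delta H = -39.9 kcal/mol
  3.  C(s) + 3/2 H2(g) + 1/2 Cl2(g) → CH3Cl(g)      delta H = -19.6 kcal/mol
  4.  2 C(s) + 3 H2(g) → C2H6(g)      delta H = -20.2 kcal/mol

eq. 1 reversed (reverse to put C2H5Cl(g) on the reactant side): +26.8 kcal/mol
eq. 2 reversed (C2H4Cl2(l) must end up as a reactant): +39.9 kcal/mol
eq. 3 as written (CH3Cl(g) already on the product side): -19.6 kcal/mol
eq. 4 as written (C2H6(g) already on the product side): -20.2 kcal/mol
Combining the equations, delta H = (-1)·(-26.8) + (-1)·(-39.9) + (1)·(-19.6) + (1)·(-20.2) = 26.9 kcal/mol

delta H = 26.9 kcal/mol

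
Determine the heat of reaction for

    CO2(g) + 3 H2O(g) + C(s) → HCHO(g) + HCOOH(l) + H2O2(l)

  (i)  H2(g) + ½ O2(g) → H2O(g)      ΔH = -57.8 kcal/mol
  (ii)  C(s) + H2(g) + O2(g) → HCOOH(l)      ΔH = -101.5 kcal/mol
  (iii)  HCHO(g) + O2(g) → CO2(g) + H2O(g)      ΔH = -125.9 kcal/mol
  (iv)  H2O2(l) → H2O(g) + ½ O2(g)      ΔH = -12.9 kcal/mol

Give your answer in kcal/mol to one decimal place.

(i) reversed: +57.8 kcal/mol
(ii) as written: -101.5 kcal/mol
(iii) reversed: +125.9 kcal/mol
(iv) reversed: +12.9 kcal/mol
Summing the manipulated equations, ΔH = (+57.8) + (-101.5) + (+125.9) + (+12.9) = 95.1 kcal/mol

ΔH = 95.1 kcal/mol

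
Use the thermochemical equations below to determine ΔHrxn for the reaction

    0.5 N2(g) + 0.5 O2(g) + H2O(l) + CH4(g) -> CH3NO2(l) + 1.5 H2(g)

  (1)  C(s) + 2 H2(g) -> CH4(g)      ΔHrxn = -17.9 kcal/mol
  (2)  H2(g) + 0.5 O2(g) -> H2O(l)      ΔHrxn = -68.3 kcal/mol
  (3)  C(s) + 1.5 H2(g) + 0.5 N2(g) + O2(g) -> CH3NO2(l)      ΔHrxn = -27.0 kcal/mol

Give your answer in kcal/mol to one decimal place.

(1) reversed (reverse to put CH4(g) on the reactant side): +17.9 kcal/mol
(2) reversed (H2O(l) must end up as a reactant): +68.3 kcal/mol
(3) as written (CH3NO2(l) already on the product side): -27.0 kcal/mol
ΔHrxn = (+17.9) + (+68.3) + (-27.0) = 59.2 kcal/mol

ΔHrxn = 59.2 kcal/mol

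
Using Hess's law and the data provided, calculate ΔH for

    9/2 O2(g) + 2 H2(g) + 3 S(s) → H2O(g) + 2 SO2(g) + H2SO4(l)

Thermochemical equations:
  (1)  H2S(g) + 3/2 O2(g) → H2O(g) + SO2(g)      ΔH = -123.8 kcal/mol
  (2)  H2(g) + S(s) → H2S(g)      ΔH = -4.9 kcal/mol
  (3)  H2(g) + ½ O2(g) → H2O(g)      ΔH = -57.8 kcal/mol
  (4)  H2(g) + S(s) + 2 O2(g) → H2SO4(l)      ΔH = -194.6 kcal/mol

ΔH = -394.2 kcal/mol

(1) × 2: (2)·(-123.8) = -247.6 kcal/mol
(2) × 2: (2)·(-4.9) = -9.8 kcal/mol
(3) reversed: +57.8 kcal/mol
(4) as written: -194.6 kcal/mol
Summing the manipulated equations, ΔH = (-247.6) + (-9.8) + (+57.8) + (-194.6) = -394.2 kcal/mol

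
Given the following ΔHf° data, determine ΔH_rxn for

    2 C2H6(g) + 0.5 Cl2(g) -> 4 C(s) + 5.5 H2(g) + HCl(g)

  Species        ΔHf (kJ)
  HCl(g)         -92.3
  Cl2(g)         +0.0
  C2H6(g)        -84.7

ΔH_rxn = 77.1 kJ

Products: 4·(+0.0) + 11/2·(+0.0) + 1·(-92.3) = -92.3
Reactants: 2·(-84.7) + 1/2·(+0.0) = -169.4
ΔH_rxn = (-92.3) − (-169.4) = 77.1 kJ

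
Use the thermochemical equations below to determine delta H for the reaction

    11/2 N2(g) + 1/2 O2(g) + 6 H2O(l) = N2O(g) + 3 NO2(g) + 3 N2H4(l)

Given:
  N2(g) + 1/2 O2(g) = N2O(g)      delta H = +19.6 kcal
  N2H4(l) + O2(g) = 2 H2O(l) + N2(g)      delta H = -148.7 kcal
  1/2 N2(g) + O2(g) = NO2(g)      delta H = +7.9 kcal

delta H = 489.4 kcal

equation 1 as written: +19.6 kcal
equation 2 reversed and × 3: (-3)·(-148.7) = +446.1 kcal
equation 3 × 3: (3)·(+7.9) = +23.7 kcal
Combining the equations, delta H = (1)·(+19.6) + (-3)·(-148.7) + (3)·(+7.9) = 489.4 kcal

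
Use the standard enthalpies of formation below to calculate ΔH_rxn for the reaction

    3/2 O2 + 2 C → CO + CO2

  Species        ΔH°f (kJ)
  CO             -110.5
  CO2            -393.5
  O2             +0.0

ΔH_rxn = -504.0 kJ

ΔH°rxn = Σ nΔHf°(products) − Σ nΔHf°(reactants).
Products: 1·(-110.5) + 1·(-393.5) = -504.0
Reactants: 3/2·(+0.0) + 2·(+0.0) = +0.0
ΔH_rxn = (-504.0) − (+0.0) = -504.0 kJ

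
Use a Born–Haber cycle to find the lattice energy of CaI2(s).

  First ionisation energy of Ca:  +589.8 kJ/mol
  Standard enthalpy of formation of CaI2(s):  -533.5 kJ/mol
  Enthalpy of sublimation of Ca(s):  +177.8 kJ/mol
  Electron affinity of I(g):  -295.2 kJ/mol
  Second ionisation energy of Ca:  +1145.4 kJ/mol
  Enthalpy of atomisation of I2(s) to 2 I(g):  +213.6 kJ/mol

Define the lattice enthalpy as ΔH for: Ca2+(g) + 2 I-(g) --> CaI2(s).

U = -2069.7 kJ/mol

ΔHf° = 1·ΔHsub + 1·(ΣIE) + 1·D(I2) + 2·EA + U
-533.5 = 1·(+177.8) + 1·(+1735.2) + 1·(+213.6) + 2·(-295.2) + U
U = -533.5 − (+1536.2) = -2069.7 kJ/mol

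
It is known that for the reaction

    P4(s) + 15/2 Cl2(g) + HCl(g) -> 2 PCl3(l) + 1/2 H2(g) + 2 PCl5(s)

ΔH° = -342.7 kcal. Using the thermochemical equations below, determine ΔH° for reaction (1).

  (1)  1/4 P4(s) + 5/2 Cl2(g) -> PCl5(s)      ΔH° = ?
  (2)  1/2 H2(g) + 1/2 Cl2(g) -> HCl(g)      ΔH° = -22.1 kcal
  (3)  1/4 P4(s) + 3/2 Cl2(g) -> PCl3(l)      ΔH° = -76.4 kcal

(1) × 2: contributes 2·x
(2) reversed: +22.1 kcal
(3) × 2: (2)·(-76.4) = -152.8 kcal
-342.7 = (+22.1) + (-152.8) + 2·x
x = (-342.7 − (-130.7)) / (2) = -106.0 kcal

ΔH° = -106.0 kcal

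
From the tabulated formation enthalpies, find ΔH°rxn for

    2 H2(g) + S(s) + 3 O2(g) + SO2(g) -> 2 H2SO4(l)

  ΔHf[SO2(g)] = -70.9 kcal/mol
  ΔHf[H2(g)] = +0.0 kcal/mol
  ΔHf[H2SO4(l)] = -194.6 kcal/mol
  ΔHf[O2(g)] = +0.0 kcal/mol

Products: 2·(-194.6) = -389.2
Reactants: 2·(+0.0) + 1·(+0.0) + 3·(+0.0) + 1·(-70.9) = -70.9
ΔH°rxn = (-389.2) − (-70.9) = -318.3 kcal/mol

ΔH°rxn = -318.3 kcal/mol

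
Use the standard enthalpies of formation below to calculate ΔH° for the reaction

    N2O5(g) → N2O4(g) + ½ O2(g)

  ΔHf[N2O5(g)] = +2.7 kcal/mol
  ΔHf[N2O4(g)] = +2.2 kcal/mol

ΔH° = -0.5 kcal/mol

Products: 1·(+2.2) + 1/2·(+0.0) = +2.2
Reactants: 1·(+2.7) = +2.7
ΔH° = (+2.2) − (+2.7) = -0.5 kcal/mol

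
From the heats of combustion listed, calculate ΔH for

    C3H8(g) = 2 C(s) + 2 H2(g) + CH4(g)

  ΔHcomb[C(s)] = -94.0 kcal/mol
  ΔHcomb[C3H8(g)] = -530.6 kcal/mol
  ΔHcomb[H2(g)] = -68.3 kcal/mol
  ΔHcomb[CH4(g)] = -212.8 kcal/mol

With combustion enthalpies, reactants minus products:
= [1·(-530.6)] − [2·(-94.0) + 2·(-68.3) + 1·(-212.8)]
= 6.8 kcal/mol

ΔH = 6.8 kcal/mol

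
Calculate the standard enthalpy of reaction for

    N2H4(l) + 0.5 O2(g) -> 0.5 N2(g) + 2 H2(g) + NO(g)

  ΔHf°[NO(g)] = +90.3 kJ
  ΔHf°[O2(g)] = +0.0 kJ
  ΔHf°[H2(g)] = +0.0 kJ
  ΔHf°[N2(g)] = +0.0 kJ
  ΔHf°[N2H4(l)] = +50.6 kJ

Products: 1/2·(+0.0) + 2·(+0.0) + 1·(+90.3) = +90.3
Reactants: 1·(+50.6) + 1/2·(+0.0) = +50.6
ΔHrxn = (+90.3) − (+50.6) = 39.7 kJ

ΔHrxn = 39.7 kJ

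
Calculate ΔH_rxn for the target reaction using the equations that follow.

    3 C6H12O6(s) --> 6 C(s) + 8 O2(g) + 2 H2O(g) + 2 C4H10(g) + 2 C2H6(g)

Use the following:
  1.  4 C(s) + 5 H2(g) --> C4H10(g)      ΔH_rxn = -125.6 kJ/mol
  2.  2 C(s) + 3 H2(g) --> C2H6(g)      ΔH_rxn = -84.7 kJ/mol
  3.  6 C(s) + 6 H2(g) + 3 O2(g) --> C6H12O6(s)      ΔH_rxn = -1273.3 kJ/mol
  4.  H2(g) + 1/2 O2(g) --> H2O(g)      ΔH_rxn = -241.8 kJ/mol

eq. 1 × 2: (2)·(-125.6) = -251.2 kJ/mol
eq. 2 × 2: (2)·(-84.7) = -169.4 kJ/mol
eq. 3 reversed and × 3: (-3)·(-1273.3) = +3819.9 kJ/mol
eq. 4 × 2: (2)·(-241.8) = -483.6 kJ/mol
Since enthalpy is a state function, ΔH_rxn = (-251.2) + (-169.4) + (+3819.9) + (-483.6) = 2915.7 kJ/mol

ΔH_rxn = 2915.7 kJ/mol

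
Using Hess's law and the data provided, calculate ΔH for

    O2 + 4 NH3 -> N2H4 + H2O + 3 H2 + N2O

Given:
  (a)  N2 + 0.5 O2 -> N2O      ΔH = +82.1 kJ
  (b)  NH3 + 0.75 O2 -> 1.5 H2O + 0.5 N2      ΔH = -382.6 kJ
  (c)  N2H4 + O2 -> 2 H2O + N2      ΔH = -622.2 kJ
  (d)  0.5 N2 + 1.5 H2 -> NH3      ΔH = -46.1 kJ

ΔH = 31.3 kJ

(a) as written: +82.1 kJ
(b) × 2: (2)·(-382.6) = -765.2 kJ
(c) reversed: +622.2 kJ
(d) reversed and × 2: (-2)·(-46.1) = +92.2 kJ
Combining the equations, ΔH = (1)·(+82.1) + (2)·(-382.6) + (-1)·(-622.2) + (-2)·(-46.1) = 31.3 kJ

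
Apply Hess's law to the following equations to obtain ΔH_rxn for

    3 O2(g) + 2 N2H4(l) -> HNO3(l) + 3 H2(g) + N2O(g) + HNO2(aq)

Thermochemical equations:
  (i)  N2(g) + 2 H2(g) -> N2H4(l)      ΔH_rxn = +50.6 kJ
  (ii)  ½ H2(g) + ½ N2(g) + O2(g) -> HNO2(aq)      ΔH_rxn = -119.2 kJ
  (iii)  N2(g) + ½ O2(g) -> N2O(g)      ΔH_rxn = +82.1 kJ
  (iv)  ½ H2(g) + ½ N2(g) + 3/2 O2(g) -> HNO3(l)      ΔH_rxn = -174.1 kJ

ΔH_rxn = -312.4 kJ

(i) reversed and × 2 (reverse to put N2H4(l) on the reactant side; scale by 2 for the 2 N2H4(l)): (-2)·(+50.6) = -101.2 kJ
(ii) as written (HNO2(aq) already on the product side): -119.2 kJ
(iii) as written (N2O(g) already on the product side): +82.1 kJ
(iv) as written (HNO3(l) already on the product side): -174.1 kJ
Summing the manipulated equations, ΔH_rxn = (-101.2) + (-119.2) + (+82.1) + (-174.1) = -312.4 kJ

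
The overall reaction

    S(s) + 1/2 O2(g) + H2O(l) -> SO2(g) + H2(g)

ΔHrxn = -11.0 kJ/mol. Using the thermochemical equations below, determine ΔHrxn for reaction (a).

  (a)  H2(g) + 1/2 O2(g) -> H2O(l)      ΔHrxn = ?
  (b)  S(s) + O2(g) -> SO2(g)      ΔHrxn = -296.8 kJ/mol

(a) reversed (reverse to put H2O(l) on the reactant side): contributes −x
(b) as written (SO2(g) already on the product side): -296.8 kJ/mol
-11.0 = (-296.8) − x
x = (-11.0 − (-296.8)) / (-1) = -285.8 kJ/mol

ΔHrxn = -285.8 kJ/mol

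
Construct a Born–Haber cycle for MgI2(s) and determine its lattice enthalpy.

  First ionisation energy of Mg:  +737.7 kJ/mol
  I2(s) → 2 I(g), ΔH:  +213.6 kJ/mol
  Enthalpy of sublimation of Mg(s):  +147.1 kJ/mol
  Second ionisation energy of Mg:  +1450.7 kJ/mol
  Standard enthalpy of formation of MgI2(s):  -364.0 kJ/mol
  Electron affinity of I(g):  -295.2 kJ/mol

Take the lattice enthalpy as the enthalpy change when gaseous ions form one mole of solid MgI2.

U = -2322.7 kJ/mol

ΔHf° = 1·ΔHsub + 1·(ΣIE) + 1·D(I2) + 2·EA + U
-364.0 = 1·(+147.1) + 1·(+2188.4) + 1·(+213.6) + 2·(-295.2) + U
U = -364.0 − (+1958.7) = -2322.7 kJ/mol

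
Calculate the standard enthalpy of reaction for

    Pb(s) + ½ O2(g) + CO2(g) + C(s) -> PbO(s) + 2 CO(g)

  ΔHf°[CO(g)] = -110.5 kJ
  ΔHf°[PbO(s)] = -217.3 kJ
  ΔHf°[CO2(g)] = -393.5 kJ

Products: 1·(-217.3) + 2·(-110.5) = -438.3
Reactants: 1·(+0.0) + 1/2·(+0.0) + 1·(-393.5) + 1·(+0.0) = -393.5
ΔHrxn = (-438.3) − (-393.5) = -44.8 kJ

ΔHrxn = -44.8 kJ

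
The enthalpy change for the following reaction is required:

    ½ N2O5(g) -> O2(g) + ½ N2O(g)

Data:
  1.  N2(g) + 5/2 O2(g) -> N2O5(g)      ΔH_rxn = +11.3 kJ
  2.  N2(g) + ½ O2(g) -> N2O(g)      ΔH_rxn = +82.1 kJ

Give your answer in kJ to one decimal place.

ΔH_rxn = 35.4 kJ

eq. 1 reversed and × 1/2 (N2O5(g) must end up as a reactant; scale by 1/2 for the 1/2 N2O5(g)): (-1/2)·(+11.3) = -5.65 kJ
eq. 2 × 1/2 (scale by 1/2 for the 1/2 N2O(g)): (1/2)·(+82.1) = +41.05 kJ
Combining the equations, ΔH_rxn = (-5.65) + (+41.05) = 35.4 kJ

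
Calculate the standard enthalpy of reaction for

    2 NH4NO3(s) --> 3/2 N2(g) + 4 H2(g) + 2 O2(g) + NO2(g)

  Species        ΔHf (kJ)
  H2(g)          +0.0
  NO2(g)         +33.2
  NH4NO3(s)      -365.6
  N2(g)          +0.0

ΔH_rxn = 764.4 kJ

Products: 3/2·(+0.0) + 4·(+0.0) + 2·(+0.0) + 1·(+33.2) = +33.2
Reactants: 2·(-365.6) = -731.2
ΔH_rxn = (+33.2) − (-731.2) = 764.4 kJ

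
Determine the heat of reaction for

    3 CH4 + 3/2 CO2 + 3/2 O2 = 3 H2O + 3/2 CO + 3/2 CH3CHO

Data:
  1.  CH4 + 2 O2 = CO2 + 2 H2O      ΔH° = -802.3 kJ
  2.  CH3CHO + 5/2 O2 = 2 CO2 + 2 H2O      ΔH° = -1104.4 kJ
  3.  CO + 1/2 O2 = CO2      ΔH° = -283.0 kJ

eq. 1 × 3: (3)·(-802.3) = -2406.9 kJ
eq. 2 reversed and × 3/2: (-3/2)·(-1104.4) = +1656.6 kJ
eq. 3 reversed and × 3/2: (-3/2)·(-283.0) = +424.5 kJ
ΔH° = (-2406.9) + (+1656.6) + (+424.5) = -325.8 kJ

ΔH° = -325.8 kJ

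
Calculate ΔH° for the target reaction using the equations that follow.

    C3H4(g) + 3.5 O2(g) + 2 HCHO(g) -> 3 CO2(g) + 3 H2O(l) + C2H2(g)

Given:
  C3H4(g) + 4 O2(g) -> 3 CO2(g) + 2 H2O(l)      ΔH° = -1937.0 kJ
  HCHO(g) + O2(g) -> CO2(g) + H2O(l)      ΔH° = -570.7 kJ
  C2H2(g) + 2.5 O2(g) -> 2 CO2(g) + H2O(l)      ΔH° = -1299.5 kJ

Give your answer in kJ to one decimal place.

equation 1 as written: -1937.0 kJ
equation 2 × 2: (2)·(-570.7) = -1141.4 kJ
equation 3 reversed: +1299.5 kJ
ΔH° = (1)·(-1937.0) + (2)·(-570.7) + (-1)·(-1299.5) = -1778.9 kJ

ΔH° = -1778.9 kJ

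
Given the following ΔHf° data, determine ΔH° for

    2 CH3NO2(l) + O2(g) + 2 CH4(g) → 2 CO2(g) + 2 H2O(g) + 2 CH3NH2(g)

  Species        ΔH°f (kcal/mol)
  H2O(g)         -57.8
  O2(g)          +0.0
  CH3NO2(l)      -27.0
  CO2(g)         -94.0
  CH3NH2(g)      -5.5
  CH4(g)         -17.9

ΔH° = -224.8 kcal/mol

ΔH°rxn = Σ nΔHf°(products) − Σ nΔHf°(reactants).
Products: 2·(-94.0) + 2·(-57.8) + 2·(-5.5) = -314.6
Reactants: 2·(-27.0) + 1·(+0.0) + 2·(-17.9) = -89.8
ΔH° = (-314.6) − (-89.8) = -224.8 kcal/mol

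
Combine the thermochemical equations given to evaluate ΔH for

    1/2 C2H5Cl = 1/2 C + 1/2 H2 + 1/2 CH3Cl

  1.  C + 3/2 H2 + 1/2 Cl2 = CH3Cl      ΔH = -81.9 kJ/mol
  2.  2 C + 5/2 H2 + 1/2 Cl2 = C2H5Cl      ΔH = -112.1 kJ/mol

ΔH = 15.1 kJ/mol

eq. 1 × 1/2: (1/2)·(-81.9) = -40.95 kJ/mol
eq. 2 reversed and × 1/2: (-1/2)·(-112.1) = +56.05 kJ/mol
Summing the manipulated equations, ΔH = (1/2)·(-81.9) + (-1/2)·(-112.1) = 15.1 kJ/mol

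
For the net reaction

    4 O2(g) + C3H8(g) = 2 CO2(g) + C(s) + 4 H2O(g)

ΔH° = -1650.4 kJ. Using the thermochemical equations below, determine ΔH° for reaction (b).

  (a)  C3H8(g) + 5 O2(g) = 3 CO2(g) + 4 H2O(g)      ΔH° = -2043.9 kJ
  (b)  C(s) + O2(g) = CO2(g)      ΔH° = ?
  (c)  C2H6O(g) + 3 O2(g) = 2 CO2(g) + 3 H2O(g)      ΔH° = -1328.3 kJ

(a) as written: -2043.9 kJ
(b) reversed: contributes −x
(c): not needed.
-1650.4 = (-2043.9) − x
x = (-1650.4 − (-2043.9)) / (-1) = -393.5 kJ

ΔH° = -393.5 kJ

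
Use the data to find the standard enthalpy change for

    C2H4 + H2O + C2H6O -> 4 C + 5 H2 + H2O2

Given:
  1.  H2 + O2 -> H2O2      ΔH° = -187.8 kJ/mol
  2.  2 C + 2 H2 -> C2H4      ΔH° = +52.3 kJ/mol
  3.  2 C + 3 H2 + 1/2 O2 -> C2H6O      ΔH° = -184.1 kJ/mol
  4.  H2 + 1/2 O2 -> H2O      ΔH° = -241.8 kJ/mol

ΔH° = 185.8 kJ/mol

eq. 1 as written: -187.8 kJ/mol
eq. 2 reversed: -52.3 kJ/mol
eq. 3 reversed: +184.1 kJ/mol
eq. 4 reversed: +241.8 kJ/mol
By Hess's law, ΔH° = (-187.8) + (-52.3) + (+184.1) + (+241.8) = 185.8 kJ/mol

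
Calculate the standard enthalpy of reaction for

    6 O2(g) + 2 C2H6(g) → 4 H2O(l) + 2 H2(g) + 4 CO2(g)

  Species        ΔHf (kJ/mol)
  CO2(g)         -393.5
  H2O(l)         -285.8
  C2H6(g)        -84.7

Products: 4·(-285.8) + 2·(+0.0) + 4·(-393.5) = -2717.2
Reactants: 6·(+0.0) + 2·(-84.7) = -169.4
ΔH_rxn = (-2717.2) − (-169.4) = -2547.8 kJ/mol

ΔH_rxn = -2547.8 kJ/mol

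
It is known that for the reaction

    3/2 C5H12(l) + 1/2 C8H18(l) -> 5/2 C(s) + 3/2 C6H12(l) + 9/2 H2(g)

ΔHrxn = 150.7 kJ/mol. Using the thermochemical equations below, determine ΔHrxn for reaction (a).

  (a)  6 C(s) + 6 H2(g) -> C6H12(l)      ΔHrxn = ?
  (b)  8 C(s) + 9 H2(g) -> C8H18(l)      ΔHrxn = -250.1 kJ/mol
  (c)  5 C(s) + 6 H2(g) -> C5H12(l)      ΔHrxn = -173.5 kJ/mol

(a) × 3/2: contributes 3/2·x
(b) reversed and × 1/2: (-1/2)·(-250.1) = +125.05 kJ/mol
(c) reversed and × 3/2: (-3/2)·(-173.5) = +260.25 kJ/mol
+150.7 = (+125.05) + (+260.25) + 3/2·x
x = (+150.7 − (+385.3)) / (3/2) = -156.4 kJ/mol

ΔHrxn = -156.4 kJ/mol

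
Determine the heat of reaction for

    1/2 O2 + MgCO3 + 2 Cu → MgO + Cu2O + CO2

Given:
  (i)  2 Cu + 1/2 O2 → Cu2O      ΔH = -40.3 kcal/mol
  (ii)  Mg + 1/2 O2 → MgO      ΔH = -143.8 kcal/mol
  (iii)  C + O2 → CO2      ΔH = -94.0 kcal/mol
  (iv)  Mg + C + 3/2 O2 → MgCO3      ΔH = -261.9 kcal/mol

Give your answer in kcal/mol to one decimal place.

ΔH = -16.2 kcal/mol

(i) as written: -40.3 kcal/mol
(ii) as written: -143.8 kcal/mol
(iii) as written: -94.0 kcal/mol
(iv) reversed: +261.9 kcal/mol
By Hess's law, ΔH = (-40.3) + (-143.8) + (-94.0) + (+261.9) = -16.2 kcal/mol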